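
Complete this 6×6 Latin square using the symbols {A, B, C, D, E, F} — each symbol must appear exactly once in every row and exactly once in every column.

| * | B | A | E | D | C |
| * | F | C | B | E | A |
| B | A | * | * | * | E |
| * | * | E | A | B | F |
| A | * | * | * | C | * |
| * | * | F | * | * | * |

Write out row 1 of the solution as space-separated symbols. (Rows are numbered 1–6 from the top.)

F B A E D C

(r1,c1) = F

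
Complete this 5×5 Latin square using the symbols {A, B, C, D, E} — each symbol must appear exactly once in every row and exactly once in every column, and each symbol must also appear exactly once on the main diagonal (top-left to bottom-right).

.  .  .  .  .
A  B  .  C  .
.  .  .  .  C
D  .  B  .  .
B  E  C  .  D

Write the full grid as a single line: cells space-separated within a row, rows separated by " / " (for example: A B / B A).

row 2 has {A,B,C}; column 5 has {C,D} — only E is left for (r2,c5).
row 3 has {C}; column 1 has {A,B,D} — only E is left for (r3,c1).
row 3 has {C,E}; column 3 has {B,C}; the diagonal has {B,D} — only A is left for (r3,c3).
row 4 has {B,D}; column 4 has {C}; the diagonal has {A,B,D} — only E is left for (r4,c4).
row 4 has {B,D,E}; column 5 has {C,D,E} — only A is left for (r4,c5).
row 5 has {B,C,D,E}; column 4 has {C,E} — only A is left for (r5,c4).
row 1 is empty so far; column 1 has {A,B,D,E}; the diagonal has {A,B,D,E} — only C is left for (r1,c1).
row 1 has {C}; column 5 has {A,C,D,E} — only B is left for (r1,c5).
row 2 has {A,B,C,E}; column 3 has {A,B,C} — only D is left for (r2,c3).
row 3 has {A,C,E}; column 2 has {B,E} — only D is left for (r3,c2).
row 3 has {A,C,D,E}; column 4 has {A,C,E} — only B is left for (r3,c4).
row 4 has {A,B,D,E}; column 2 has {B,D,E} — only C is left for (r4,c2).
row 1 has {B,C}; column 2 has {B,C,D,E} — only A is left for (r1,c2).
row 1 has {A,B,C}; column 3 has {A,B,C,D} — only E is left for (r1,c3).
row 1 has {A,B,C,E}; column 4 has {A,B,C,E} — only D is left for (r1,c4).

C A E D B / A B D C E / E D A B C / D C B E A / B E C A D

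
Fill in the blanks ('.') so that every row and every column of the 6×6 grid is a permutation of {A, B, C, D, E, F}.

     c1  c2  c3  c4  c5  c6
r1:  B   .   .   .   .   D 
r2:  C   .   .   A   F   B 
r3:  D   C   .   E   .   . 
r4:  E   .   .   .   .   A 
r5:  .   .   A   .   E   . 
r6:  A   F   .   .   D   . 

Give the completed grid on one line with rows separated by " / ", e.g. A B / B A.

row 3 has {C,D,E}; column 6 has {A,B,D} — only F is left for (r3,c6).
row 5 has {A,E}; column 1 has {A,B,C,D,E} — only F is left for (r5,c1).
row 5 has {A,E,F}; column 6 has {A,B,D,F} — only C is left for (r5,c6).
row 6 has {A,D,F}; column 6 has {A,B,C,D,F} — only E is left for (r6,c6).
row 3 has {C,D,E,F}; column 3 has {A} — only B is left for (r3,c3).
row 3 has {B,C,D,E,F}; column 5 has {D,E,F} — only A is left for (r3,c5).
row 6 has {A,D,E,F}; column 3 has {A,B} — only C is left for (r6,c3).
row 6 has {A,C,D,E,F}; column 4 has {A,E} — only B is left for (r6,c4).
row 1 has {B,D}; column 5 has {A,D,E,F} — only C is left for (r1,c5).
row 4 has {A,E}; column 5 has {A,C,D,E,F} — only B is left for (r4,c5).
row 5 has {A,C,E,F}; column 4 has {A,B,E} — only D is left for (r5,c4).
row 1 has {B,C,D}; column 4 has {A,B,D,E} — only F is left for (r1,c4).
row 4 has {A,B,E}; column 2 has {C,F} — only D is left for (r4,c2).
row 4 has {A,B,D,E}; column 3 has {A,B,C} — only F is left for (r4,c3).
row 4 has {A,B,D,E,F}; column 4 has {A,B,D,E,F} — only C is left for (r4,c4).
row 5 has {A,C,D,E,F}; column 2 has {C,D,F} — only B is left for (r5,c2).
row 1 has {B,C,D,F}; column 3 has {A,B,C,F} — only E is left for (r1,c3).
row 2 has {A,B,C,F}; column 2 has {B,C,D,F} — only E is left for (r2,c2).
row 2 has {A,B,C,E,F}; column 3 has {A,B,C,E,F} — only D is left for (r2,c3).
row 1 has {B,C,D,E,F}; column 2 has {B,C,D,E,F} — only A is left for (r1,c2).

B A E F C D / C E D A F B / D C B E A F / E D F C B A / F B A D E C / A F C B D E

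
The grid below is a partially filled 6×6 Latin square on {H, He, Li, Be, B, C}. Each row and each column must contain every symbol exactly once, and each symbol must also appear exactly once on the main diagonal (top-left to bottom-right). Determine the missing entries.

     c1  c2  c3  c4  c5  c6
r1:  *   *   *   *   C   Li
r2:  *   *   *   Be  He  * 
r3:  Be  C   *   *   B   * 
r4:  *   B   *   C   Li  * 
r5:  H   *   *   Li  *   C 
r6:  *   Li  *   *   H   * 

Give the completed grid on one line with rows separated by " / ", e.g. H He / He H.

B Be He H C Li / Li H C Be He B / Be C Li He B H / He B H C Li Be / H He B Li Be C / C Li Be B H He

Cell (r2,c2): row 2 has {He,Be}; column 2 has {Li,B,C}; the diagonal has {C} → H.
Cell (r2,c6): row 2 has {H,He,Be}; column 6 has {Li,C} → B.
Cell (r4,c1): row 4 has {Li,B,C}; column 1 has {H,Be} → He.
Cell (r5,c5): row 5 has {H,Li,C}; column 5 has {H,He,Li,B,C}; the diagonal has {H,C} → Be.
Cell (r6,c6): row 6 has {H,Li}; column 6 has {Li,B,C}; the diagonal has {H,Be,C} → He.
Cell (r1,c1): row 1 has {Li,C}; column 1 has {H,He,Be}; the diagonal has {H,He,Be,C} → B.
Cell (r3,c3): row 3 has {Be,B,C}; column 3 is empty so far; the diagonal has {H,He,Be,B,C} → Li.
Cell (r3,c6): row 3 has {Li,Be,B,C}; column 6 has {He,Li,B,C} → H.
Cell (r4,c6): row 4 has {He,Li,B,C}; column 6 has {H,He,Li,B,C} → Be.
Cell (r5,c2): row 5 has {H,Li,Be,C}; column 2 has {H,Li,B,C} → He.
Cell (r5,c3): row 5 has {H,He,Li,Be,C}; column 3 has {Li} → B.
Cell (r6,c1): row 6 has {H,He,Li}; column 1 has {H,He,Be,B} → C.
Cell (r6,c3): row 6 has {H,He,Li,C}; column 3 has {Li,B} → Be.
Cell (r6,c4): row 6 has {H,He,Li,Be,C}; column 4 has {Li,Be,C} → B.
Cell (r1,c2): row 1 has {Li,B,C}; column 2 has {H,He,Li,B,C} → Be.
Cell (r2,c1): row 2 has {H,He,Be,B}; column 1 has {H,He,Be,B,C} → Li.
Cell (r2,c3): row 2 has {H,He,Li,Be,B}; column 3 has {Li,Be,B} → C.
Cell (r3,c4): row 3 has {H,Li,Be,B,C}; column 4 has {Li,Be,B,C} → He.
Cell (r4,c3): row 4 has {He,Li,Be,B,C}; column 3 has {Li,Be,B,C} → H.
Cell (r1,c3): row 1 has {Li,Be,B,C}; column 3 has {H,Li,Be,B,C} → He.
Cell (r1,c4): row 1 has {He,Li,Be,B,C}; column 4 has {He,Li,Be,B,C} → H.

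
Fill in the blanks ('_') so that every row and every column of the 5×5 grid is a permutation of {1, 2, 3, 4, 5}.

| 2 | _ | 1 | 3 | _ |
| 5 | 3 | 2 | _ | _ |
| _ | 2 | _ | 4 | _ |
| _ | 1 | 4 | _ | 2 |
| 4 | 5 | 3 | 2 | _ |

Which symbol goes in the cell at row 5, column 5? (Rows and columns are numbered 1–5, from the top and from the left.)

(r1,c2) = 4
(r1,c5) = 5
(r2,c4) = 1
(r2,c5) = 4
(r3,c3) = 5
(r4,c1) = 3
(r4,c4) = 5
(r5,c5) = 1

1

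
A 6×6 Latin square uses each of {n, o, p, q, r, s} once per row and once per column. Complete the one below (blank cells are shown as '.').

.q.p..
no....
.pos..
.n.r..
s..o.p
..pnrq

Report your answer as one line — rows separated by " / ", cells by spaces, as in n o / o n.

Cell (r2,c4): row 2 has {n,o}; column 4 has {n,o,p,r,s} → q.
Cell (r5,c2): row 5 has {o,p,s}; column 2 has {n,o,p,q} → r.
Cell (r6,c1): row 6 has {n,p,q,r}; column 1 has {n,s} → o.
Cell (r6,c2): row 6 has {n,o,p,q,r}; column 2 has {n,o,p,q,r} → s.
Cell (r1,c1): row 1 has {p,q}; column 1 has {n,o,s} → r.
Cell (r3,c1): row 3 has {o,p,s}; column 1 has {n,o,r,s} → q.
Cell (r3,c5): row 3 has {o,p,q,s}; column 5 has {r} → n.
Cell (r3,c6): row 3 has {n,o,p,q,s}; column 6 has {p,q} → r.
Cell (r4,c1): row 4 has {n,r}; column 1 has {n,o,q,r,s} → p.
Cell (r5,c5): row 5 has {o,p,r,s}; column 5 has {n,r} → q.
Cell (r2,c6): row 2 has {n,o,q}; column 6 has {p,q,r} → s.
Cell (r4,c6): row 4 has {n,p,r}; column 6 has {p,q,r,s} → o.
Cell (r5,c3): row 5 has {o,p,q,r,s}; column 3 has {o,p} → n.
Cell (r1,c3): row 1 has {p,q,r}; column 3 has {n,o,p} → s.
Cell (r1,c5): row 1 has {p,q,r,s}; column 5 has {n,q,r} → o.
Cell (r1,c6): row 1 has {o,p,q,r,s}; column 6 has {o,p,q,r,s} → n.
Cell (r2,c3): row 2 has {n,o,q,s}; column 3 has {n,o,p,s} → r.
Cell (r2,c5): row 2 has {n,o,q,r,s}; column 5 has {n,o,q,r} → p.
Cell (r4,c3): row 4 has {n,o,p,r}; column 3 has {n,o,p,r,s} → q.
Cell (r4,c5): row 4 has {n,o,p,q,r}; column 5 has {n,o,p,q,r} → s.

r q s p o n / n o r q p s / q p o s n r / p n q r s o / s r n o q p / o s p n r q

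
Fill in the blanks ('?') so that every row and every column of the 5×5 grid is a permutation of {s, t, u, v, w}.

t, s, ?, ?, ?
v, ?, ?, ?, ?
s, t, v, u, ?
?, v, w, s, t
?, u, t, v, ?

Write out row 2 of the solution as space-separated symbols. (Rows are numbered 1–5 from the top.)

(r1,c3) = u
(r1,c4) = w
(r1,c5) = v
(r2,c2) = w
(r2,c3) = s
(r2,c4) = t
(r2,c5) = u

v w s t u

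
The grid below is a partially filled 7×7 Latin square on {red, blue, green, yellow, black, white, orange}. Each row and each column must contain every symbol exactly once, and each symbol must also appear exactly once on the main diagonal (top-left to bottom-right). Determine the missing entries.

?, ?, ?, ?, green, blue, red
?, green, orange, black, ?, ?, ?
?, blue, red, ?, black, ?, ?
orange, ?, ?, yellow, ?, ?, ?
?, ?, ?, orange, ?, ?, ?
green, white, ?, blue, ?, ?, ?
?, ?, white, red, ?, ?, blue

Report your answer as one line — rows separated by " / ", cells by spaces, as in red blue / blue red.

black orange yellow white green blue red / blue green orange black yellow red white / white blue red green black yellow orange / orange red green yellow blue white black / red yellow blue orange white black green / green white black blue red orange yellow / yellow black white red orange green blue

(r1,c4) = white
(r3,c4) = green
(r5,c5) = white
(r1,c1) = black
(r1,c3) = yellow
(r6,c3) = black
(r6,c6) = orange
(r6,c7) = yellow
(r7,c1) = yellow
(r7,c5) = orange
(r1,c2) = orange
(r2,c7) = white
(r3,c1) = white
(r3,c6) = yellow
(r3,c7) = orange
(r6,c5) = red
(r7,c2) = black
(r7,c6) = green
(r2,c6) = red
(r4,c2) = red
(r4,c5) = blue
(r5,c2) = yellow
(r5,c6) = black
(r5,c7) = green
(r2,c1) = blue
(r2,c5) = yellow
(r4,c3) = green
(r4,c6) = white
(r4,c7) = black
(r5,c1) = red
(r5,c3) = blue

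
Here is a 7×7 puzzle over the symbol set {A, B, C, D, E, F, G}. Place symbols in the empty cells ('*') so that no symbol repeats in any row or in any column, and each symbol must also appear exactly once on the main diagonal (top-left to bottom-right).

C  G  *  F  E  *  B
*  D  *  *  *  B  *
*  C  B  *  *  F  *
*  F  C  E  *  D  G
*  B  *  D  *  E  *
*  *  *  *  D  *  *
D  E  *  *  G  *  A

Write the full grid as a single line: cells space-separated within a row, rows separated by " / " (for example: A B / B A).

C G D F E A B / F D G A C B E / E C B G A F D / A F C E B D G / G B A D F E C / B A E C D G F / D E F B G C A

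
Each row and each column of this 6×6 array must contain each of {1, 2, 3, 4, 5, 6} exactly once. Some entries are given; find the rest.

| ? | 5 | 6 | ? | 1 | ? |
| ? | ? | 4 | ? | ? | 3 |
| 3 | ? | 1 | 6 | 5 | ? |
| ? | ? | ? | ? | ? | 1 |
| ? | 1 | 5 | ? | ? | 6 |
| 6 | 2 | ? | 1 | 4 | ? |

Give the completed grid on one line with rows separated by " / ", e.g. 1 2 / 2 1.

At row 2, column 2: row 2 has {3,4}; column 2 has {1,2,5}; that leaves 6.
At row 2, column 5: row 2 has {3,4,6}; column 5 has {1,4,5}; that leaves 2.
At row 3, column 2: row 3 has {1,3,5,6}; column 2 has {1,2,5,6}; that leaves 4.
At row 3, column 6: row 3 has {1,3,4,5,6}; column 6 has {1,3,6}; that leaves 2.
At row 4, column 2: row 4 has {1}; column 2 has {1,2,4,5,6}; that leaves 3.
At row 4, column 3: row 4 has {1,3}; column 3 has {1,4,5,6}; that leaves 2.
At row 4, column 5: row 4 has {1,2,3}; column 5 has {1,2,4,5}; that leaves 6.
At row 5, column 5: row 5 has {1,5,6}; column 5 has {1,2,4,5,6}; that leaves 3.
At row 6, column 3: row 6 has {1,2,4,6}; column 3 has {1,2,4,5,6}; that leaves 3.
At row 6, column 6: row 6 has {1,2,3,4,6}; column 6 has {1,2,3,6}; that leaves 5.
At row 1, column 6: row 1 has {1,5,6}; column 6 has {1,2,3,5,6}; that leaves 4.
At row 2, column 4: row 2 has {2,3,4,6}; column 4 has {1,6}; that leaves 5.
At row 4, column 4: row 4 has {1,2,3,6}; column 4 has {1,5,6}; that leaves 4.
At row 5, column 4: row 5 has {1,3,5,6}; column 4 has {1,4,5,6}; that leaves 2.
At row 1, column 1: row 1 has {1,4,5,6}; column 1 has {3,6}; that leaves 2.
At row 1, column 4: row 1 has {1,2,4,5,6}; column 4 has {1,2,4,5,6}; that leaves 3.
At row 2, column 1: row 2 has {2,3,4,5,6}; column 1 has {2,3,6}; that leaves 1.
At row 4, column 1: row 4 has {1,2,3,4,6}; column 1 has {1,2,3,6}; that leaves 5.
At row 5, column 1: row 5 has {1,2,3,5,6}; column 1 has {1,2,3,5,6}; that leaves 4.

2 5 6 3 1 4 / 1 6 4 5 2 3 / 3 4 1 6 5 2 / 5 3 2 4 6 1 / 4 1 5 2 3 6 / 6 2 3 1 4 5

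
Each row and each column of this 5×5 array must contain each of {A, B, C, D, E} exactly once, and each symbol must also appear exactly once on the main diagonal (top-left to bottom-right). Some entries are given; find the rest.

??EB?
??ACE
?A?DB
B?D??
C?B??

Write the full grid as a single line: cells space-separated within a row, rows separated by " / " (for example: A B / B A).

A D E B C / D B A C E / E A C D B / B C D E A / C E B A D

At row 2, column 1: row 2 has {A,C,E}; column 1 has {B,C}; that leaves D.
At row 2, column 2: row 2 has {A,C,D,E}; column 2 has {A}; the diagonal is empty so far; that leaves B.
At row 3, column 1: row 3 has {A,B,D}; column 1 has {B,C,D}; that leaves E.
At row 3, column 3: row 3 has {A,B,D,E}; column 3 has {A,B,D,E}; the diagonal has {B}; that leaves C.
At row 1, column 1: row 1 has {B,E}; column 1 has {B,C,D,E}; the diagonal has {B,C}; that leaves A.
At row 4, column 4: row 4 has {B,D}; column 4 has {B,C,D}; the diagonal has {A,B,C}; that leaves E.
At row 5, column 4: row 5 has {B,C}; column 4 has {B,C,D,E}; that leaves A.
At row 5, column 5: row 5 has {A,B,C}; column 5 has {B,E}; the diagonal has {A,B,C,E}; that leaves D.
At row 1, column 5: row 1 has {A,B,E}; column 5 has {B,D,E}; that leaves C.
At row 4, column 2: row 4 has {B,D,E}; column 2 has {A,B}; that leaves C.
At row 4, column 5: row 4 has {B,C,D,E}; column 5 has {B,C,D,E}; that leaves A.
At row 5, column 2: row 5 has {A,B,C,D}; column 2 has {A,B,C}; that leaves E.
At row 1, column 2: row 1 has {A,B,C,E}; column 2 has {A,B,C,E}; that leaves D.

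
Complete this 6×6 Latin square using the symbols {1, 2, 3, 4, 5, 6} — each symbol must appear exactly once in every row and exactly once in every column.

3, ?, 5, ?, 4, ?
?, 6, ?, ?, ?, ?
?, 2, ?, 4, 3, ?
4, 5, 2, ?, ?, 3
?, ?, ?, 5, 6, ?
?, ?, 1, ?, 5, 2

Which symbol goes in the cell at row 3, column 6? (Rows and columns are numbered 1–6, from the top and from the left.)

(r1,c2) = 1
(r1,c6) = 6
(r3,c3) = 6
(r4,c5) = 1
(r6,c1) = 6
(r6,c4) = 3
(r1,c4) = 2
(r2,c4) = 1
(r2,c5) = 2
(r4,c4) = 6
(r6,c2) = 4
(r2,c1) = 5
(r2,c6) = 4
(r3,c1) = 1
(r3,c6) = 5

5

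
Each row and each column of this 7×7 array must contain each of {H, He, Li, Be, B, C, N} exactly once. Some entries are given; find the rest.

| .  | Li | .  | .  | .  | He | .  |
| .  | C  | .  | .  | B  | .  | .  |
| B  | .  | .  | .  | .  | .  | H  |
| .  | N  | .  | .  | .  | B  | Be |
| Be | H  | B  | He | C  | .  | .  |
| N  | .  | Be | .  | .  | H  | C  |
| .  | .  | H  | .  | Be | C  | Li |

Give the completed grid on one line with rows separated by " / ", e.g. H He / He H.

Cell (r5,c7): row 5 has {H,He,Be,B,C}; column 7 has {H,Li,Be,C} → N.
Cell (r7,c1): row 7 has {H,Li,Be,C}; column 1 has {Be,B,N} → He.
Cell (r7,c2): row 7 has {H,He,Li,Be,C}; column 2 has {H,Li,C,N} → B.
Cell (r7,c4): row 7 has {H,He,Li,Be,B,C}; column 4 has {He} → N.
Cell (r1,c7): row 1 has {He,Li}; column 7 has {H,Li,Be,C,N} → B.
Cell (r2,c7): row 2 has {B,C}; column 7 has {H,Li,Be,B,C,N} → He.
Cell (r5,c6): row 5 has {H,He,Be,B,C,N}; column 6 has {H,He,B,C} → Li.
Cell (r6,c2): row 6 has {H,Be,C,N}; column 2 has {H,Li,B,C,N} → He.
Cell (r6,c5): row 6 has {H,He,Be,C,N}; column 5 has {Be,B,C} → Li.
Cell (r3,c2): row 3 has {H,B}; column 2 has {H,He,Li,B,C,N} → Be.
Cell (r3,c6): row 3 has {H,Be,B}; column 6 has {H,He,Li,B,C} → N.
Cell (r6,c4): row 6 has {H,He,Li,Be,C,N}; column 4 has {He,N} → B.
Cell (r2,c6): row 2 has {He,B,C}; column 6 has {H,He,Li,B,C,N} → Be.
Cell (r3,c5): row 3 has {H,Be,B,N}; column 5 has {Li,Be,B,C} → He.
Cell (r4,c5): row 4 has {Be,B,N}; column 5 has {He,Li,Be,B,C} → H.
Cell (r1,c5): row 1 has {He,Li,B}; column 5 has {H,He,Li,Be,B,C} → N.
Cell (r1,c3): row 1 has {He,Li,B,N}; column 3 has {H,Be,B} → C.
Cell (r3,c3): row 3 has {H,He,Be,B,N}; column 3 has {H,Be,B,C} → Li.
Cell (r3,c4): row 3 has {H,He,Li,Be,B,N}; column 4 has {He,B,N} → C.
Cell (r4,c3): row 4 has {H,Be,B,N}; column 3 has {H,Li,Be,B,C} → He.
Cell (r4,c4): row 4 has {H,He,Be,B,N}; column 4 has {He,B,C,N} → Li.
Cell (r1,c1): row 1 has {He,Li,B,C,N}; column 1 has {He,Be,B,N} → H.
Cell (r1,c4): row 1 has {H,He,Li,B,C,N}; column 4 has {He,Li,B,C,N} → Be.
Cell (r2,c1): row 2 has {He,Be,B,C}; column 1 has {H,He,Be,B,N} → Li.
Cell (r2,c3): row 2 has {He,Li,Be,B,C}; column 3 has {H,He,Li,Be,B,C} → N.
Cell (r2,c4): row 2 has {He,Li,Be,B,C,N}; column 4 has {He,Li,Be,B,C,N} → H.
Cell (r4,c1): row 4 has {H,He,Li,Be,B,N}; column 1 has {H,He,Li,Be,B,N} → C.

H Li C Be N He B / Li C N H B Be He / B Be Li C He N H / C N He Li H B Be / Be H B He C Li N / N He Be B Li H C / He B H N Be C Li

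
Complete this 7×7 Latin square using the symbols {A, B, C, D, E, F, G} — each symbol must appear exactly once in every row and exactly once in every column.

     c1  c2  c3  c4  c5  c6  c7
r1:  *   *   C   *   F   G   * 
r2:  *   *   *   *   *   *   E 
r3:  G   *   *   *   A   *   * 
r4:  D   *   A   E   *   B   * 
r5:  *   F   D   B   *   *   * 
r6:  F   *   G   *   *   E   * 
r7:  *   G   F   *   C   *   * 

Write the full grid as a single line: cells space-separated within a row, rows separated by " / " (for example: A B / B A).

row 2 has {E}; column 3 has {A,C,D,F,G} — only B is left for (r2,c3).
row 3 has {A,G}; column 3 has {A,B,C,D,F,G} — only E is left for (r3,c3).
row 4 has {A,B,D,E}; column 2 has {F,G} — only C is left for (r4,c2).
row 4 has {A,B,C,D,E}; column 5 has {A,C,F} — only G is left for (r4,c5).
row 4 has {A,B,C,D,E,G}; column 7 has {E} — only F is left for (r4,c7).
row 5 has {B,D,F}; column 5 has {A,C,F,G} — only E is left for (r5,c5).
row 2 has {B,E}; column 5 has {A,C,E,F,G} — only D is left for (r2,c5).
row 6 has {E,F,G}; column 5 has {A,C,D,E,F,G} — only B is left for (r6,c5).
row 2 has {B,D,E}; column 2 has {C,F,G} — only A is left for (r2,c2).
row 6 has {B,E,F,G}; column 2 has {A,C,F,G} — only D is left for (r6,c2).
row 2 has {A,B,D,E}; column 1 has {D,F,G} — only C is left for (r2,c1).
row 2 has {A,B,C,D,E}; column 6 has {B,E,G} — only F is left for (r2,c6).
row 3 has {A,E,G}; column 2 has {A,C,D,F,G} — only B is left for (r3,c2).
row 5 has {B,D,E,F}; column 1 has {C,D,F,G} — only A is left for (r5,c1).
row 5 has {A,B,D,E,F}; column 6 has {B,E,F,G} — only C is left for (r5,c6).
row 5 has {A,B,C,D,E,F}; column 7 has {E,F} — only G is left for (r5,c7).
row 1 has {C,F,G}; column 2 has {A,B,C,D,F,G} — only E is left for (r1,c2).
row 2 has {A,B,C,D,E,F}; column 4 has {B,E} — only G is left for (r2,c4).
row 3 has {A,B,E,G}; column 6 has {B,C,E,F,G} — only D is left for (r3,c6).
row 3 has {A,B,D,E,G}; column 7 has {E,F,G} — only C is left for (r3,c7).
row 6 has {B,D,E,F,G}; column 7 has {C,E,F,G} — only A is left for (r6,c7).
row 7 has {C,F,G}; column 6 has {B,C,D,E,F,G} — only A is left for (r7,c6).
row 1 has {C,E,F,G}; column 1 has {A,C,D,F,G} — only B is left for (r1,c1).
row 1 has {B,C,E,F,G}; column 7 has {A,C,E,F,G} — only D is left for (r1,c7).
row 3 has {A,B,C,D,E,G}; column 4 has {B,E,G} — only F is left for (r3,c4).
row 6 has {A,B,D,E,F,G}; column 4 has {B,E,F,G} — only C is left for (r6,c4).
row 7 has {A,C,F,G}; column 1 has {A,B,C,D,F,G} — only E is left for (r7,c1).
row 7 has {A,C,E,F,G}; column 4 has {B,C,E,F,G} — only D is left for (r7,c4).
row 7 has {A,C,D,E,F,G}; column 7 has {A,C,D,E,F,G} — only B is left for (r7,c7).
row 1 has {B,C,D,E,F,G}; column 4 has {B,C,D,E,F,G} — only A is left for (r1,c4).

B E C A F G D / C A B G D F E / G B E F A D C / D C A E G B F / A F D B E C G / F D G C B E A / E G F D C A B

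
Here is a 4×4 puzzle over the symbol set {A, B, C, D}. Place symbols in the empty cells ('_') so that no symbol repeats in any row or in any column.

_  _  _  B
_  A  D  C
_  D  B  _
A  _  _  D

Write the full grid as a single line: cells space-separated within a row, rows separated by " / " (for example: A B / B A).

D C A B / B A D C / C D B A / A B C D

row 1 has {B}; column 2 has {A,D} — only C is left for (r1,c2).
row 1 has {B,C}; column 3 has {B,D} — only A is left for (r1,c3).
row 2 has {A,C,D}; column 1 has {A} — only B is left for (r2,c1).
row 3 has {B,D}; column 1 has {A,B} — only C is left for (r3,c1).
row 3 has {B,C,D}; column 4 has {B,C,D} — only A is left for (r3,c4).
row 4 has {A,D}; column 2 has {A,C,D} — only B is left for (r4,c2).
row 4 has {A,B,D}; column 3 has {A,B,D} — only C is left for (r4,c3).
row 1 has {A,B,C}; column 1 has {A,B,C} — only D is left for (r1,c1).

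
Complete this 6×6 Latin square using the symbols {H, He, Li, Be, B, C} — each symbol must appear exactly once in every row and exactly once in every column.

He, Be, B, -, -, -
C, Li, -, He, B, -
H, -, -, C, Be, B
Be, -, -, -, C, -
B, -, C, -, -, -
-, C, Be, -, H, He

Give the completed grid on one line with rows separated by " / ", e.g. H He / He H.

He Be B H Li C / C Li H He B Be / H He Li C Be B / Be B He Li C H / B H C Be He Li / Li C Be B H He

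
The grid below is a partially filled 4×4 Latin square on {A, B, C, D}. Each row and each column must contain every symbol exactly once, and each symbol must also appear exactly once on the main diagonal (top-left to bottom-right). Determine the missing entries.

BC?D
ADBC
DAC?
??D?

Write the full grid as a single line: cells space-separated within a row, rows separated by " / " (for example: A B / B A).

(r1,c3) = A
(r3,c4) = B
(r4,c1) = C
(r4,c2) = B
(r4,c4) = A

B C A D / A D B C / D A C B / C B D A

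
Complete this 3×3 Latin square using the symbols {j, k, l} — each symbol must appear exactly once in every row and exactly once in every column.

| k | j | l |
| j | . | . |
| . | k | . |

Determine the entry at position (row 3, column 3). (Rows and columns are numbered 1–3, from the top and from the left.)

j

(r2,c2) = l
(r2,c3) = k
(r3,c1) = l
(r3,c3) = j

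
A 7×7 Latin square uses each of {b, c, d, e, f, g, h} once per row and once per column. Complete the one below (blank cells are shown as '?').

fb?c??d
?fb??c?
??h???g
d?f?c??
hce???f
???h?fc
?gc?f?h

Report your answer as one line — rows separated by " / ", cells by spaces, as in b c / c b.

f b g c e h d / g f b d h c e / c d h f b e g / d h f e c g b / h c e g d b f / b e d h g f c / e g c b f d h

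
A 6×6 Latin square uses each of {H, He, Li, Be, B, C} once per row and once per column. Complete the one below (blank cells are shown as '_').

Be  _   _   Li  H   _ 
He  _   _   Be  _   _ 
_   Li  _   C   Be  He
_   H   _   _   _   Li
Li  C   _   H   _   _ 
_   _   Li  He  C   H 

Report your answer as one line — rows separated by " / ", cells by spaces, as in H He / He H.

Be He C Li H B / He B H Be Li C / H Li B C Be He / C H Be B He Li / Li C He H B Be / B Be Li He C H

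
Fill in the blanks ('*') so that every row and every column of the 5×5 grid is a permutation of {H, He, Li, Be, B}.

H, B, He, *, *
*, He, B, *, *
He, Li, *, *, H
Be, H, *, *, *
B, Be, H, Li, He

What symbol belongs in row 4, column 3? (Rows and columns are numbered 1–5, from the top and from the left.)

Li

At row 1, column 4: row 1 has {H,He,B}; column 4 has {Li}; that leaves Be.
At row 1, column 5: row 1 has {H,He,Be,B}; column 5 has {H,He}; that leaves Li.
At row 2, column 1: row 2 has {He,B}; column 1 has {H,He,Be,B}; that leaves Li.
At row 2, column 4: row 2 has {He,Li,B}; column 4 has {Li,Be}; that leaves H.
At row 2, column 5: row 2 has {H,He,Li,B}; column 5 has {H,He,Li}; that leaves Be.
At row 3, column 3: row 3 has {H,He,Li}; column 3 has {H,He,B}; that leaves Be.
At row 3, column 4: row 3 has {H,He,Li,Be}; column 4 has {H,Li,Be}; that leaves B.
At row 4, column 3: row 4 has {H,Be}; column 3 has {H,He,Be,B}; that leaves Li.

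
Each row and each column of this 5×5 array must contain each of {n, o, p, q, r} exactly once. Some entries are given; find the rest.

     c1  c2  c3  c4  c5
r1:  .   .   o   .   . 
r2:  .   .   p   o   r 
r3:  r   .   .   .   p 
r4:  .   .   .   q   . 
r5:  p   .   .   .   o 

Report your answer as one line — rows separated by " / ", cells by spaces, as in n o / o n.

n r o p q / q n p o r / r o q n p / o p r q n / p q n r o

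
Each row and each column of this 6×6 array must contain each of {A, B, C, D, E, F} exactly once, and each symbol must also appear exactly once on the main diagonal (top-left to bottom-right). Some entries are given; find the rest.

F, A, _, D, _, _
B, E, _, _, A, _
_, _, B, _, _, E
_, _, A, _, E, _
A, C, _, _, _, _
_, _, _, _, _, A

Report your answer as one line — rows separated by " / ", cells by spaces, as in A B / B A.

F A E D B C / B E C F A D / C D B A F E / D B A C E F / A C F E D B / E F D B C A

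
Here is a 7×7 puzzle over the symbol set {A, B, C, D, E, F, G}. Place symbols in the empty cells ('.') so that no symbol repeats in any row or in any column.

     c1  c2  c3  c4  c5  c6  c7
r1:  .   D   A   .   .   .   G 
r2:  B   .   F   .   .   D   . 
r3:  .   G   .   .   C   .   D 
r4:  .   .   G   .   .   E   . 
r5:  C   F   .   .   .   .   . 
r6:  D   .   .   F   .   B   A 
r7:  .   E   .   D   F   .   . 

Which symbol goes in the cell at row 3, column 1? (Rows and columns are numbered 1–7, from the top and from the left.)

E

(r6,c2): row 6 has {A,B,D,F}; column 2 has {D,E,F,G}, so it must be C.
(r6,c3): row 6 has {A,B,C,D,F}; column 3 has {A,F,G}, so it must be E.
(r6,c5): row 6 has {A,B,C,D,E,F}; column 5 has {C,F}, so it must be G.
(r2,c2): row 2 has {B,D,F}; column 2 has {C,D,E,F,G}, so it must be A.
(r2,c5): row 2 has {A,B,D,F}; column 5 has {C,F,G}, so it must be E.
(r2,c7): row 2 has {A,B,D,E,F}; column 7 has {A,D,G}, so it must be C.
(r3,c3): row 3 has {C,D,G}; column 3 has {A,E,F,G}, so it must be B.
(r4,c2): row 4 has {E,G}; column 2 has {A,C,D,E,F,G}, so it must be B.
(r4,c7): row 4 has {B,E,G}; column 7 has {A,C,D,G}, so it must be F.
(r5,c3): row 5 has {C,F}; column 3 has {A,B,E,F,G}, so it must be D.
(r7,c3): row 7 has {D,E,F}; column 3 has {A,B,D,E,F,G}, so it must be C.
(r7,c7): row 7 has {C,D,E,F}; column 7 has {A,C,D,F,G}, so it must be B.
(r1,c5): row 1 has {A,D,G}; column 5 has {C,E,F,G}, so it must be B.
(r2,c4): row 2 has {A,B,C,D,E,F}; column 4 has {D,F}, so it must be G.
(r4,c1): row 4 has {B,E,F,G}; column 1 has {B,C,D}, so it must be A.
(r4,c4): row 4 has {A,B,E,F,G}; column 4 has {D,F,G}, so it must be C.
(r4,c5): row 4 has {A,B,C,E,F,G}; column 5 has {B,C,E,F,G}, so it must be D.
(r5,c5): row 5 has {C,D,F}; column 5 has {B,C,D,E,F,G}, so it must be A.
(r5,c6): row 5 has {A,C,D,F}; column 6 has {B,D,E}, so it must be G.
(r5,c7): row 5 has {A,C,D,F,G}; column 7 has {A,B,C,D,F,G}, so it must be E.
(r7,c1): row 7 has {B,C,D,E,F}; column 1 has {A,B,C,D}, so it must be G.
(r7,c6): row 7 has {B,C,D,E,F,G}; column 6 has {B,D,E,G}, so it must be A.
(r1,c4): row 1 has {A,B,D,G}; column 4 has {C,D,F,G}, so it must be E.
(r3,c4): row 3 has {B,C,D,G}; column 4 has {C,D,E,F,G}, so it must be A.
(r3,c6): row 3 has {A,B,C,D,G}; column 6 has {A,B,D,E,G}, so it must be F.
(r5,c4): row 5 has {A,C,D,E,F,G}; column 4 has {A,C,D,E,F,G}, so it must be B.
(r1,c1): row 1 has {A,B,D,E,G}; column 1 has {A,B,C,D,G}, so it must be F.
(r1,c6): row 1 has {A,B,D,E,F,G}; column 6 has {A,B,D,E,F,G}, so it must be C.
(r3,c1): row 3 has {A,B,C,D,F,G}; column 1 has {A,B,C,D,F,G}, so it must be E.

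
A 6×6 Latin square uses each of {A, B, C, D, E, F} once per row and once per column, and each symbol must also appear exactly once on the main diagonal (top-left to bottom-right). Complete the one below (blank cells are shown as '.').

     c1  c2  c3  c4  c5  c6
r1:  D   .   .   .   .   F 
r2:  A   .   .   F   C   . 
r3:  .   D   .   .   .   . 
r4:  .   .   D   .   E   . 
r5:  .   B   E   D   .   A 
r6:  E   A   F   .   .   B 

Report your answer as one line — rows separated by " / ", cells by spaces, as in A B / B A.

At row 2, column 2: row 2 has {A,C,F}; column 2 has {A,B,D}; the diagonal has {B,D}; that leaves E.
At row 2, column 3: row 2 has {A,C,E,F}; column 3 has {D,E,F}; that leaves B.
At row 2, column 6: row 2 has {A,B,C,E,F}; column 6 has {A,B,F}; that leaves D.
At row 4, column 6: row 4 has {D,E}; column 6 has {A,B,D,F}; that leaves C.
At row 5, column 5: row 5 has {A,B,D,E}; column 5 has {C,E}; the diagonal has {B,D,E}; that leaves F.
At row 6, column 4: row 6 has {A,B,E,F}; column 4 has {D,F}; that leaves C.
At row 6, column 5: row 6 has {A,B,C,E,F}; column 5 has {C,E,F}; that leaves D.
At row 1, column 2: row 1 has {D,F}; column 2 has {A,B,D,E}; that leaves C.
At row 1, column 3: row 1 has {C,D,F}; column 3 has {B,D,E,F}; that leaves A.
At row 1, column 5: row 1 has {A,C,D,F}; column 5 has {C,D,E,F}; that leaves B.
At row 3, column 3: row 3 has {D}; column 3 has {A,B,D,E,F}; the diagonal has {B,D,E,F}; that leaves C.
At row 3, column 5: row 3 has {C,D}; column 5 has {B,C,D,E,F}; that leaves A.
At row 3, column 6: row 3 has {A,C,D}; column 6 has {A,B,C,D,F}; that leaves E.
At row 4, column 2: row 4 has {C,D,E}; column 2 has {A,B,C,D,E}; that leaves F.
At row 4, column 4: row 4 has {C,D,E,F}; column 4 has {C,D,F}; the diagonal has {B,C,D,E,F}; that leaves A.
At row 5, column 1: row 5 has {A,B,D,E,F}; column 1 has {A,D,E}; that leaves C.
At row 1, column 4: row 1 has {A,B,C,D,F}; column 4 has {A,C,D,F}; that leaves E.
At row 3, column 4: row 3 has {A,C,D,E}; column 4 has {A,C,D,E,F}; that leaves B.
At row 4, column 1: row 4 has {A,C,D,E,F}; column 1 has {A,C,D,E}; that leaves B.
At row 3, column 1: row 3 has {A,B,C,D,E}; column 1 has {A,B,C,D,E}; that leaves F.

D C A E B F / A E B F C D / F D C B A E / B F D A E C / C B E D F A / E A F C D B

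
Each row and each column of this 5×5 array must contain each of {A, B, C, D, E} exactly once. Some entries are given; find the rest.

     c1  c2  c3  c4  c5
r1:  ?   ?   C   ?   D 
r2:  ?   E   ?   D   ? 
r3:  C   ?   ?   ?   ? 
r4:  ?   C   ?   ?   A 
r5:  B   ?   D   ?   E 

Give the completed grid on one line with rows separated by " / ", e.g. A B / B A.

At row 2, column 1: row 2 has {D,E}; column 1 has {B,C}; that leaves A.
At row 2, column 3: row 2 has {A,D,E}; column 3 has {C,D}; that leaves B.
At row 2, column 5: row 2 has {A,B,D,E}; column 5 has {A,D,E}; that leaves C.
At row 3, column 5: row 3 has {C}; column 5 has {A,C,D,E}; that leaves B.
At row 4, column 3: row 4 has {A,C}; column 3 has {B,C,D}; that leaves E.
At row 4, column 4: row 4 has {A,C,E}; column 4 has {D}; that leaves B.
At row 5, column 2: row 5 has {B,D,E}; column 2 has {C,E}; that leaves A.
At row 5, column 4: row 5 has {A,B,D,E}; column 4 has {B,D}; that leaves C.
At row 1, column 1: row 1 has {C,D}; column 1 has {A,B,C}; that leaves E.
At row 1, column 2: row 1 has {C,D,E}; column 2 has {A,C,E}; that leaves B.
At row 1, column 4: row 1 has {B,C,D,E}; column 4 has {B,C,D}; that leaves A.
At row 3, column 2: row 3 has {B,C}; column 2 has {A,B,C,E}; that leaves D.
At row 3, column 3: row 3 has {B,C,D}; column 3 has {B,C,D,E}; that leaves A.
At row 3, column 4: row 3 has {A,B,C,D}; column 4 has {A,B,C,D}; that leaves E.
At row 4, column 1: row 4 has {A,B,C,E}; column 1 has {A,B,C,E}; that leaves D.

E B C A D / A E B D C / C D A E B / D C E B A / B A D C E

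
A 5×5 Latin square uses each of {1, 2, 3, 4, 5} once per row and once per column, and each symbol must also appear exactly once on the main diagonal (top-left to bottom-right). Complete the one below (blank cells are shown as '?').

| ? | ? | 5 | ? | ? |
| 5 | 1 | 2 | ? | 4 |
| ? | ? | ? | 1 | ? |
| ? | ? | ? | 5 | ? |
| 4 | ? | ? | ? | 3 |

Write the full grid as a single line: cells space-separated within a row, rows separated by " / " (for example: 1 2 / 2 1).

Cell (r1,c1): row 1 has {5}; column 1 has {4,5}; the diagonal has {1,3,5} → 2.
Cell (r1,c5): row 1 has {2,5}; column 5 has {3,4} → 1.
Cell (r2,c4): row 2 has {1,2,4,5}; column 4 has {1,5} → 3.
Cell (r3,c1): row 3 has {1}; column 1 has {2,4,5} → 3.
Cell (r3,c3): row 3 has {1,3}; column 3 has {2,5}; the diagonal has {1,2,3,5} → 4.
Cell (r4,c1): row 4 has {5}; column 1 has {2,3,4,5} → 1.
Cell (r4,c3): row 4 has {1,5}; column 3 has {2,4,5} → 3.
Cell (r4,c5): row 4 has {1,3,5}; column 5 has {1,3,4} → 2.
Cell (r5,c3): row 5 has {3,4}; column 3 has {2,3,4,5} → 1.
Cell (r5,c4): row 5 has {1,3,4}; column 4 has {1,3,5} → 2.
Cell (r1,c4): row 1 has {1,2,5}; column 4 has {1,2,3,5} → 4.
Cell (r3,c5): row 3 has {1,3,4}; column 5 has {1,2,3,4} → 5.
Cell (r4,c2): row 4 has {1,2,3,5}; column 2 has {1} → 4.
Cell (r5,c2): row 5 has {1,2,3,4}; column 2 has {1,4} → 5.
Cell (r1,c2): row 1 has {1,2,4,5}; column 2 has {1,4,5} → 3.
Cell (r3,c2): row 3 has {1,3,4,5}; column 2 has {1,3,4,5} → 2.

2 3 5 4 1 / 5 1 2 3 4 / 3 2 4 1 5 / 1 4 3 5 2 / 4 5 1 2 3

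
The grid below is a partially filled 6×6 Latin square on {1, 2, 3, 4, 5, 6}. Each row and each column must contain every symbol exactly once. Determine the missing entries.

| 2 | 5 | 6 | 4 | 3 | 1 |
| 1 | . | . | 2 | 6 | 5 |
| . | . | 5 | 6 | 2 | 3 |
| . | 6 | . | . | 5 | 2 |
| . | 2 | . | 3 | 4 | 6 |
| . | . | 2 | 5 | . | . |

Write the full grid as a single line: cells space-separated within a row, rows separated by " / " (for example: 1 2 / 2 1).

2 5 6 4 3 1 / 1 4 3 2 6 5 / 4 1 5 6 2 3 / 3 6 4 1 5 2 / 5 2 1 3 4 6 / 6 3 2 5 1 4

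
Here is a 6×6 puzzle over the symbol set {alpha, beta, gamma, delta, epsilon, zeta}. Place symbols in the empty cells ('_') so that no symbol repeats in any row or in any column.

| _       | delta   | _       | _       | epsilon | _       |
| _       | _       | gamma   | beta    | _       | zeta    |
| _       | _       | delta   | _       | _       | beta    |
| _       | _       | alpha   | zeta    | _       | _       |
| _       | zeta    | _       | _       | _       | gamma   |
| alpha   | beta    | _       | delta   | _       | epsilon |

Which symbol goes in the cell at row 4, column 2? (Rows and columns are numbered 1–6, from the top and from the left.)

Cell (r1,c6): row 1 has {delta,epsilon}; column 6 has {beta,gamma,epsilon,zeta} → alpha.
Cell (r4,c6): row 4 has {alpha,zeta}; column 6 has {alpha,beta,gamma,epsilon,zeta} → delta.
Cell (r6,c3): row 6 has {alpha,beta,delta,epsilon}; column 3 has {alpha,gamma,delta} → zeta.
Cell (r6,c5): row 6 has {alpha,beta,delta,epsilon,zeta}; column 5 has {epsilon} → gamma.
Cell (r1,c3): row 1 has {alpha,delta,epsilon}; column 3 has {alpha,gamma,delta,zeta} → beta.
Cell (r1,c4): row 1 has {alpha,beta,delta,epsilon}; column 4 has {beta,delta,zeta} → gamma.
Cell (r4,c5): row 4 has {alpha,delta,zeta}; column 5 has {gamma,epsilon} → beta.
Cell (r5,c3): row 5 has {gamma,zeta}; column 3 has {alpha,beta,gamma,delta,zeta} → epsilon.
Cell (r5,c4): row 5 has {gamma,epsilon,zeta}; column 4 has {beta,gamma,delta,zeta} → alpha.
Cell (r5,c5): row 5 has {alpha,gamma,epsilon,zeta}; column 5 has {beta,gamma,epsilon} → delta.
Cell (r1,c1): row 1 has {alpha,beta,gamma,delta,epsilon}; column 1 has {alpha} → zeta.
Cell (r2,c5): row 2 has {beta,gamma,zeta}; column 5 has {beta,gamma,delta,epsilon} → alpha.
Cell (r3,c4): row 3 has {beta,delta}; column 4 has {alpha,beta,gamma,delta,zeta} → epsilon.
Cell (r3,c5): row 3 has {beta,delta,epsilon}; column 5 has {alpha,beta,gamma,delta,epsilon} → zeta.
Cell (r5,c1): row 5 has {alpha,gamma,delta,epsilon,zeta}; column 1 has {alpha,zeta} → beta.
Cell (r2,c2): row 2 has {alpha,beta,gamma,zeta}; column 2 has {beta,delta,zeta} → epsilon.
Cell (r3,c1): row 3 has {beta,delta,epsilon,zeta}; column 1 has {alpha,beta,zeta} → gamma.
Cell (r3,c2): row 3 has {beta,gamma,delta,epsilon,zeta}; column 2 has {beta,delta,epsilon,zeta} → alpha.
Cell (r4,c1): row 4 has {alpha,beta,delta,zeta}; column 1 has {alpha,beta,gamma,zeta} → epsilon.
Cell (r4,c2): row 4 has {alpha,beta,delta,epsilon,zeta}; column 2 has {alpha,beta,delta,epsilon,zeta} → gamma.

gamma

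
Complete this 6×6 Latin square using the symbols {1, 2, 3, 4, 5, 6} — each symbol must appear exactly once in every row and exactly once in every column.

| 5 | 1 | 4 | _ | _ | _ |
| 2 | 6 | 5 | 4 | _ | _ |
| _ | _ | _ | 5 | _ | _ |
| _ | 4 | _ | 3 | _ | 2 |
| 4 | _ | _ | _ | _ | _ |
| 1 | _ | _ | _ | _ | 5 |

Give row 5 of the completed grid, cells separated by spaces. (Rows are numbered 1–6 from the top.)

4 5 3 1 2 6

(r4,c1) = 6
(r4,c3) = 1
(r4,c5) = 5
(r3,c1) = 3
(r3,c2) = 2
(r3,c3) = 6
(r6,c2) = 3
(r6,c3) = 2
(r6,c4) = 6
(r6,c5) = 4
(r1,c4) = 2
(r3,c5) = 1
(r3,c6) = 4
(r5,c2) = 5
(r5,c3) = 3
(r5,c4) = 1
(r5,c6) = 6
(r1,c6) = 3
(r2,c5) = 3
(r2,c6) = 1
(r5,c5) = 2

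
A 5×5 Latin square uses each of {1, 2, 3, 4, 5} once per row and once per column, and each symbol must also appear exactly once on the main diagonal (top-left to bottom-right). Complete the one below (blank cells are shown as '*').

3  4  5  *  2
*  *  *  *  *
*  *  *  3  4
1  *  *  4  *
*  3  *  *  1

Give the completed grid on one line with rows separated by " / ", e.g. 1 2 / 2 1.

3 4 5 1 2 / 4 5 1 2 3 / 5 1 2 3 4 / 1 2 3 4 5 / 2 3 4 5 1

At row 1, column 4: row 1 has {2,3,4,5}; column 4 has {3,4}; that leaves 1.
At row 3, column 3: row 3 has {3,4}; column 3 has {5}; the diagonal has {1,3,4}; that leaves 2.
At row 4, column 3: row 4 has {1,4}; column 3 has {2,5}; that leaves 3.
At row 4, column 5: row 4 has {1,3,4}; column 5 has {1,2,4}; that leaves 5.
At row 5, column 3: row 5 has {1,3}; column 3 has {2,3,5}; that leaves 4.
At row 2, column 2: row 2 is empty so far; column 2 has {3,4}; the diagonal has {1,2,3,4}; that leaves 5.
At row 2, column 3: row 2 has {5}; column 3 has {2,3,4,5}; that leaves 1.
At row 2, column 4: row 2 has {1,5}; column 4 has {1,3,4}; that leaves 2.
At row 2, column 5: row 2 has {1,2,5}; column 5 has {1,2,4,5}; that leaves 3.
At row 3, column 1: row 3 has {2,3,4}; column 1 has {1,3}; that leaves 5.
At row 3, column 2: row 3 has {2,3,4,5}; column 2 has {3,4,5}; that leaves 1.
At row 4, column 2: row 4 has {1,3,4,5}; column 2 has {1,3,4,5}; that leaves 2.
At row 5, column 1: row 5 has {1,3,4}; column 1 has {1,3,5}; that leaves 2.
At row 5, column 4: row 5 has {1,2,3,4}; column 4 has {1,2,3,4}; that leaves 5.
At row 2, column 1: row 2 has {1,2,3,5}; column 1 has {1,2,3,5}; that leaves 4.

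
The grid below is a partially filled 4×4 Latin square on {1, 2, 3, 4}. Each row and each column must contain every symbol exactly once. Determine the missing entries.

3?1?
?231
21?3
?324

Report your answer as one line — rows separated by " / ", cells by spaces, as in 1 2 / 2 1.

3 4 1 2 / 4 2 3 1 / 2 1 4 3 / 1 3 2 4

(r1,c2) = 4
(r1,c4) = 2
(r2,c1) = 4
(r3,c3) = 4
(r4,c1) = 1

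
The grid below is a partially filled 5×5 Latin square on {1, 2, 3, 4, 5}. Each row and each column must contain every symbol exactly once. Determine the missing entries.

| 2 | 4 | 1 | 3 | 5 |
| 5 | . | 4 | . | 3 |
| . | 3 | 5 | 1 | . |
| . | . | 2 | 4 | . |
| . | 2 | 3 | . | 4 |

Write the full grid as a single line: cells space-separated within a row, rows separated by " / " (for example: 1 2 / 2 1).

2 4 1 3 5 / 5 1 4 2 3 / 4 3 5 1 2 / 3 5 2 4 1 / 1 2 3 5 4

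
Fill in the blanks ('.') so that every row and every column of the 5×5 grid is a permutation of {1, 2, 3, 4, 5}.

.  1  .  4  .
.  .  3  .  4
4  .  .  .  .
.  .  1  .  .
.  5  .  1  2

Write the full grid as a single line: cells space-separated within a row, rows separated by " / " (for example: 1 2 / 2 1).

(r2,c2): row 2 has {3,4}; column 2 has {1,5}, so it must be 2.
(r2,c4): row 2 has {2,3,4}; column 4 has {1,4}, so it must be 5.
(r3,c2): row 3 has {4}; column 2 has {1,2,5}, so it must be 3.
(r3,c4): row 3 has {3,4}; column 4 has {1,4,5}, so it must be 2.
(r4,c2): row 4 has {1}; column 2 has {1,2,3,5}, so it must be 4.
(r4,c4): row 4 has {1,4}; column 4 has {1,2,4,5}, so it must be 3.
(r4,c5): row 4 has {1,3,4}; column 5 has {2,4}, so it must be 5.
(r5,c1): row 5 has {1,2,5}; column 1 has {4}, so it must be 3.
(r5,c3): row 5 has {1,2,3,5}; column 3 has {1,3}, so it must be 4.
(r1,c5): row 1 has {1,4}; column 5 has {2,4,5}, so it must be 3.
(r2,c1): row 2 has {2,3,4,5}; column 1 has {3,4}, so it must be 1.
(r3,c3): row 3 has {2,3,4}; column 3 has {1,3,4}, so it must be 5.
(r3,c5): row 3 has {2,3,4,5}; column 5 has {2,3,4,5}, so it must be 1.
(r4,c1): row 4 has {1,3,4,5}; column 1 has {1,3,4}, so it must be 2.
(r1,c1): row 1 has {1,3,4}; column 1 has {1,2,3,4}, so it must be 5.
(r1,c3): row 1 has {1,3,4,5}; column 3 has {1,3,4,5}, so it must be 2.

5 1 2 4 3 / 1 2 3 5 4 / 4 3 5 2 1 / 2 4 1 3 5 / 3 5 4 1 2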